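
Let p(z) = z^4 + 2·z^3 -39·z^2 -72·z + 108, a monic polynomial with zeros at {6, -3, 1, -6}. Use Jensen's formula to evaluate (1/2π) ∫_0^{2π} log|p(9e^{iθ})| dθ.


Zeros: -6, -3, 1, 6; r = 9.
Inside |z| < r: -6, -3, 1, 6. Outside (|z| ≥ r): ∅.
p(0) = 108, so log|p(0)| = log(108) = 4.6821.
Apply Jensen: I(r) = log|p(0)| + Σ_k log(r/|z_k|), summed over zeros inside |z| < r.
  log(r/|z_k|) for z_k = 6: log(9/6) = 0.4055
  log(r/|z_k|) for z_k = -3: log(9/3) = 1.0986
  log(r/|z_k|) for z_k = 1: log(9/1) = 2.1972
  log(r/|z_k|) for z_k = -6: log(9/6) = 0.4055
Sum over inside zeros: 4.1068.
I(r) = log|p(0)| + (inside sum) = 4.6821 + 4.1068 = 8.7889.
Closed form (all zeros inside, monic): I(r) = n·log(r) = 4·log(9) = 8.7889. ✓

I(r) ≈ 8.7889.


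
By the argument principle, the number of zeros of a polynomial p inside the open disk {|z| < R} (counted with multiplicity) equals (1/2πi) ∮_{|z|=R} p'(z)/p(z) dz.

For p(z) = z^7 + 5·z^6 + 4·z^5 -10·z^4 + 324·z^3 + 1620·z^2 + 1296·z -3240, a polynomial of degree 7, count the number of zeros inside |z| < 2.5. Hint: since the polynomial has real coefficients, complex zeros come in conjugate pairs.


The zeros of p are: 1, (-3 + 3i), (-3 - 3i), (3 + 3i), (3 - 3i), (-3 + 1i), (-3 - 1i).
Their magnitudes are: 1, 4.243, 4.243, 4.243, 4.243, 3.162, 3.162.
Zeros with |z| < R = 2.5: 1.
Count = 1.
By the argument principle, (1/2πi) ∮_{|z|=R} p'(z)/p(z) dz equals exactly this count.

Number of zeros inside |z| < 2.5: 1.


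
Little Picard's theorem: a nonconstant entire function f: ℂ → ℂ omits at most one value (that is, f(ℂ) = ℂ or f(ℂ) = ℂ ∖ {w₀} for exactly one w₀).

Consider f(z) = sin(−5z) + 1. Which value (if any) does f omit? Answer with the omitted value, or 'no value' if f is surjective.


Little Picard bounds the complement of f(ℂ) to at most one point.
sin is entire and surjective onto ℂ: for every w ∈ ℂ, sin(ζ) = w has a solution ζ ∈ ℂ (e.g., via the complex inverse arcsin). With ζ = −5z this gives z = ζ/(-5). Then 1·sin(−5z) takes every value in 1·ℂ = ℂ, and adding 1 is a bijection of ℂ. So f is surjective and omits no value. (Note: only on the real line is sin bounded by [−1, 1].)

Omitted value: no value.


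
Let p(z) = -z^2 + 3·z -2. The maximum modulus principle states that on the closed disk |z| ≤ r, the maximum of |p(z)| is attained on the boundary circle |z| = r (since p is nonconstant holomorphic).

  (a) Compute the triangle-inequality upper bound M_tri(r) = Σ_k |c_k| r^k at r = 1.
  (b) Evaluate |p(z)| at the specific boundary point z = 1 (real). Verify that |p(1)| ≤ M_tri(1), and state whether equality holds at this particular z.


Coefficients: c_0 = -2, c_1 = 3, c_2 = -1. Radius r = 1.
Part (a). Triangle bound: M_tri(r) = Σ_k |c_k| r^k
  = |-2|·1^0 + |3|·1^1 + |-1|·1^2
  = 2 + 3 + 1 = 6.
This bounds M(r) := max_{|z|=r} |p(z)| from above; equality holds iff all terms c_k z^k can be made to align in phase at a single z on |z|=r.
Part (b). At z = 1 (real, on the circle |z| = r):
  p(1) = (-2)·1^0 + (3)·1^1 + (-1)·1^2 = 0.
  |p(1)| = 0.
Check: |p(1)| = 0 ≤ 6 = M_tri(1). ✓ Equality does not hold at z = 1 (the coefficients have mixed signs, so the terms do not all align in phase there).

M_tri(1) = 6; |p(1)| = 0; equality at z=1: no.


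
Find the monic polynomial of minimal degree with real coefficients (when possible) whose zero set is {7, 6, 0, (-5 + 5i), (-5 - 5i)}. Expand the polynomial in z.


The polynomial is p(z) = ∏_{α ∈ S} (z − α), where S = {7, 6, 0, (-5 + 5i), (-5 - 5i)}.
Expanding the product yields: p(z) = z^5 -3·z^4 -38·z^3 -230·z^2 + 2100·z.
Note conjugate pairs combine to real quadratics: (z − (-5+5i))(z − (-5−5i)) = z² + 10z + 50.
The resulting polynomial has degree 5 and real coefficients as required.

p(z) = z^5 -3·z^4 -38·z^3 -230·z^2 + 2100·z.


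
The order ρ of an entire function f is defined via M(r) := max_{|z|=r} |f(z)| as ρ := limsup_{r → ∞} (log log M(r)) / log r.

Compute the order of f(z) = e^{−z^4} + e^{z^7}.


Each summand is entire of order 4 and 7 respectively (as in the single-exponential case). The order of a sum is at most the max of the orders, so ρ ≤ 7. For the lower bound: on |z|=r choose arg z so that 1z^7 is real positive; then |e^{1z^7}| = e^{1r^7} while |e^{-1z^4}| ≤ e^{1r^4} = o(e^{1r^7}). So |f| ≥ e^{1r^7}(1 − o(1)) and ρ ≥ 7. Hence ρ = max(4, 7) = 7.
Therefore ρ = 7.

Order ρ = 7.


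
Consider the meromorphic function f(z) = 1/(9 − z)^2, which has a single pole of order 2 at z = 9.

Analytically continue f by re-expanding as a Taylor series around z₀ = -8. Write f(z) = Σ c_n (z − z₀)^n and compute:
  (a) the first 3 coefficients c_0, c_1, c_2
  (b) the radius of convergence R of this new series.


Let w = z − z₀, so z = z₀ + w.
Then 9 − z = 9 − (z₀ + w) = (9 − z₀) − w = 17 − w.
f(z) = 1/(17 − w)^2 = (1/(17)^2) · (1 − w/(17))^{−2}.
By the binomial series (1−u)^{−2} = Σ_{n≥0} C(n+1, 1) u^n for |u|<1, with u = w/(17):
  c_n = C(n+1, 1) / (17)^(n+2).
  c_0 = 1/(17)^2 = 1/289.
  c_1 = 2/(17)^3 = 2/4913.
  c_2 = 3/(17)^4 = 3/83521.
The series is valid for |w/d| < 1, i.e. |z − z₀| < |d|.
Radius of convergence: R = |9 − z₀| = |17| = 17 (distance from z₀ to the singularity z = 9).

c_0 = 1/289, c_1 = 2/4913, c_2 = 3/83521; R = 17.


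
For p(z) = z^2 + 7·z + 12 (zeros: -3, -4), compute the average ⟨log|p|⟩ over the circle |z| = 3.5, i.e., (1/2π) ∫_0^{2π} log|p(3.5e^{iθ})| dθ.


Zeros: -4, -3; r = 3.5.
Inside |z| < r: -3. Outside (|z| ≥ r): -4.
p(0) = 12, so log|p(0)| = log(12) = 2.4849.
Apply Jensen: I(r) = log|p(0)| + Σ_k log(r/|z_k|), summed over zeros inside |z| < r.
  log(r/|z_k|) for z_k = -3: log(3.5/3) = 0.1542
  Outside zeros (-4) contribute nothing to the Jensen sum.
Sum over inside zeros: 0.1542.
I(r) = log|p(0)| + (inside sum) = 2.4849 + 0.1542 = 2.6391.
Note: since some zeros are outside |z| ≤ r, the simplified n·log(r) form does NOT apply — only the inside zeros contribute.

I(r) ≈ 2.6391.


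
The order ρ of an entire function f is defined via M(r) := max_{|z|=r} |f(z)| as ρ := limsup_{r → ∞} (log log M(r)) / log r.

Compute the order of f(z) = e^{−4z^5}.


|e^{−4z^5}| = e^{Re(-4·z^5) + 0} ≤ e^{4|z|^5 + 0} = e^{4r^5 + 0} on |z| = r, so ρ ≤ 5. Choosing z on |z|=r so that -4·z^5 is real positive (always possible by picking arg z appropriately) gives |f(z)| = e^{4r^5 + 0}, matching the bound. The additive constant 0 does not affect log log M(r) ~ 5·log r. Hence ρ = 5.
Therefore ρ = 5.

Order ρ = 5.


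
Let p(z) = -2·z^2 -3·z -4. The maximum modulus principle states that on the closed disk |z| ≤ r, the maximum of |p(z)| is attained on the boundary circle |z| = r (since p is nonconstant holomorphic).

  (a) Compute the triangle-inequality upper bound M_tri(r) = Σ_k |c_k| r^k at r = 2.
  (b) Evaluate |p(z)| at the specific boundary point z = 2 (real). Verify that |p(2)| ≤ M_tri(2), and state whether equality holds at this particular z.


Coefficients: c_0 = -4, c_1 = -3, c_2 = -2. Radius r = 2.
Part (a). Triangle bound: M_tri(r) = Σ_k |c_k| r^k
  = |-4|·2^0 + |-3|·2^1 + |-2|·2^2
  = 4 + 6 + 8 = 18.
This bounds M(r) := max_{|z|=r} |p(z)| from above; equality holds iff all terms c_k z^k can be made to align in phase at a single z on |z|=r.
Part (b). At z = 2 (real, on the circle |z| = r):
  p(2) = (-4)·2^0 + (-3)·2^1 + (-2)·2^2 = -18.
  |p(2)| = 18.
Since all nonzero coefficients share the same sign, |p(2)| = 18 = M_tri(2); the triangle bound is attained at z = 2, so in fact M(r) = 18.

M_tri(2) = 18; |p(2)| = 18; equality at z=2: yes.


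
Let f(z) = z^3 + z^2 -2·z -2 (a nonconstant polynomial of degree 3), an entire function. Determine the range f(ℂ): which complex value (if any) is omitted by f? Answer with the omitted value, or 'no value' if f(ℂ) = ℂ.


Little Picard bounds the complement of f(ℂ) to at most one point.
For every w ∈ ℂ, the equation p(z) − w = 0 is a nonconstant polynomial in z and hence has at least one root by the fundamental theorem of algebra. So p is surjective onto ℂ, omitting no value.

Omitted value: no value.


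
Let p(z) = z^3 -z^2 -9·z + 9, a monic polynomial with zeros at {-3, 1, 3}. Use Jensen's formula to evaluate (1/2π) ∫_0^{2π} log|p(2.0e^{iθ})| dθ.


Zeros: -3, 1, 3; r = 2.0.
Inside |z| < r: 1. Outside (|z| ≥ r): -3, 3.
p(0) = 9, so log|p(0)| = log(9) = 2.1972.
Apply Jensen: I(r) = log|p(0)| + Σ_k log(r/|z_k|), summed over zeros inside |z| < r.
  log(r/|z_k|) for z_k = 1: log(2.0/1) = 0.6931
  Outside zeros (-3, 3) contribute nothing to the Jensen sum.
Sum over inside zeros: 0.6931.
I(r) = log|p(0)| + (inside sum) = 2.1972 + 0.6931 = 2.8904.
Note: since some zeros are outside |z| ≤ r, the simplified n·log(r) form does NOT apply — only the inside zeros contribute.

I(r) ≈ 2.8904.


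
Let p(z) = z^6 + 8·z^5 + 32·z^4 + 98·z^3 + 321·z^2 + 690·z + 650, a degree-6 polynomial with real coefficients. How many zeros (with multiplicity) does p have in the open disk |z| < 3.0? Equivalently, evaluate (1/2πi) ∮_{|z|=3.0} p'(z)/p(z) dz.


The zeros of p are: (1 + 3i), (1 - 3i), (-2 + 1i), (-2 - 1i), (-3 + 2i), (-3 - 2i).
Their magnitudes are: 3.162, 3.162, 2.236, 2.236, 3.606, 3.606.
Zeros with |z| < R = 3.0: (-2 + 1i), (-2 - 1i).
Count = 2.
By the argument principle, (1/2πi) ∮_{|z|=R} p'(z)/p(z) dz equals exactly this count.

Number of zeros inside |z| < 3.0: 2.


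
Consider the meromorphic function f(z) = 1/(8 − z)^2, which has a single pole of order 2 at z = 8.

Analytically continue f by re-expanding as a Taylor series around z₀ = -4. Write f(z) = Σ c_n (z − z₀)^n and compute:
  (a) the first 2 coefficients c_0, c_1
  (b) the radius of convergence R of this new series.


Let w = z − z₀, so z = z₀ + w.
Then 8 − z = 8 − (z₀ + w) = (8 − z₀) − w = 12 − w.
f(z) = 1/(12 − w)^2 = (1/(12)^2) · (1 − w/(12))^{−2}.
By the binomial series (1−u)^{−2} = Σ_{n≥0} C(n+1, 1) u^n for |u|<1, with u = w/(12):
  c_n = C(n+1, 1) / (12)^(n+2).
  c_0 = 1/(12)^2 = 1/144.
  c_1 = 2/(12)^3 = 1/864.
The series is valid for |w/d| < 1, i.e. |z − z₀| < |d|.
Radius of convergence: R = |8 − z₀| = |12| = 12 (distance from z₀ to the singularity z = 8).

c_0 = 1/144, c_1 = 1/864; R = 12.


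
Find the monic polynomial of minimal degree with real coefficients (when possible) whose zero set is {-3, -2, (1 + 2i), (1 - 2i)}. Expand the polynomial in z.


The polynomial is p(z) = ∏_{α ∈ S} (z − α), where S = {-3, -2, (1 + 2i), (1 - 2i)}.
Expanding the product yields: p(z) = z^4 + 3·z^3 + z^2 + 13·z + 30.
Note conjugate pairs combine to real quadratics: (z − (1+2i))(z − (1−2i)) = z² − 2z + 5.
The resulting polynomial has degree 4 and real coefficients as required.

p(z) = z^4 + 3·z^3 + z^2 + 13·z + 30.


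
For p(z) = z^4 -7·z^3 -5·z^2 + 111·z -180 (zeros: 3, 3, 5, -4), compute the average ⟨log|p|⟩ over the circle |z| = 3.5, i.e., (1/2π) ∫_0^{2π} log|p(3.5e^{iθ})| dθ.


Zeros: -4, 3, 3, 5; r = 3.5.
Inside |z| < r: 3, 3. Outside (|z| ≥ r): -4, 5.
p(0) = -180, so log|p(0)| = log(180) = 5.1930.
Apply Jensen: I(r) = log|p(0)| + Σ_k log(r/|z_k|), summed over zeros inside |z| < r.
  log(r/|z_k|) for z_k = 3: log(3.5/3) = 0.1542
  log(r/|z_k|) for z_k = 3: log(3.5/3) = 0.1542
  Outside zeros (-4, 5) contribute nothing to the Jensen sum.
Sum over inside zeros: 0.3083.
I(r) = log|p(0)| + (inside sum) = 5.1930 + 0.3083 = 5.5013.
Note: since some zeros are outside |z| ≤ r, the simplified n·log(r) form does NOT apply — only the inside zeros contribute.

I(r) ≈ 5.5013.


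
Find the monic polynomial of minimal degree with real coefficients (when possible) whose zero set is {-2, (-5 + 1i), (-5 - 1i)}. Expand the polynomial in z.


The polynomial is p(z) = ∏_{α ∈ S} (z − α), where S = {-2, (-5 + 1i), (-5 - 1i)}.
Expanding the product yields: p(z) = z^3 + 12·z^2 + 46·z + 52.
Note conjugate pairs combine to real quadratics: (z − (-5+1i))(z − (-5−1i)) = z² + 10z + 26.
The resulting polynomial has degree 3 and real coefficients as required.

p(z) = z^3 + 12·z^2 + 46·z + 52.


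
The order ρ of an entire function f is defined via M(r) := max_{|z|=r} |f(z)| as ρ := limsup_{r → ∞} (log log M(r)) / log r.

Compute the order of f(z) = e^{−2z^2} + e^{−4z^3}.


Each summand is entire of order 2 and 3 respectively (as in the single-exponential case). The order of a sum is at most the max of the orders, so ρ ≤ 3. For the lower bound: on |z|=r choose arg z so that -4z^3 is real positive; then |e^{-4z^3}| = e^{4r^3} while |e^{-2z^2}| ≤ e^{2r^2} = o(e^{4r^3}). So |f| ≥ e^{4r^3}(1 − o(1)) and ρ ≥ 3. Hence ρ = max(2, 3) = 3.
Therefore ρ = 3.

Order ρ = 3.


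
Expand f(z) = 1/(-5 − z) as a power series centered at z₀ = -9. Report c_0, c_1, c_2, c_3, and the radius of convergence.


Let w = z − z₀, so z = z₀ + w.
Then -5 − z = -5 − (z₀ + w) = (-5 − z₀) − w = 4 − w.
f(z) = 1/(4 − w) = (1/(4)) · 1/(1 − w/(4)) = Σ_{n≥0} w^n / (4)^(n+1).
So c_n = 1/(4)^(n+1):
  c_0 = 1/(4)^1 = 1/4.
  c_1 = 1/(4)^2 = 1/16.
  c_2 = 1/(4)^3 = 1/64.
  c_3 = 1/(4)^4 = 1/256.
The series is valid for |w/d| < 1, i.e. |z − z₀| < |d|.
Radius of convergence: R = |-5 − z₀| = |4| = 4 (distance from z₀ to the singularity z = -5).

c_0 = 1/4, c_1 = 1/16, c_2 = 1/64, c_3 = 1/256; R = 4.


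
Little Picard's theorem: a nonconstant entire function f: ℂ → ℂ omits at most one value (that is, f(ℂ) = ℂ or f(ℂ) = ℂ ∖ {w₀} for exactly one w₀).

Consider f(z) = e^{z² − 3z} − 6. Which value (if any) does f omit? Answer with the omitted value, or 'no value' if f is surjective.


Little Picard bounds the complement of f(ℂ) to at most one point.
The exponent g(z) = z² − 3z is a nonconstant polynomial, hence surjective onto ℂ. So e^{g(z)} takes every value in {e^w : w ∈ ℂ} = ℂ ∖ {0}. Adding -6 shifts the range to ℂ ∖ {-6}. f omits exactly -6.

Omitted value: -6.


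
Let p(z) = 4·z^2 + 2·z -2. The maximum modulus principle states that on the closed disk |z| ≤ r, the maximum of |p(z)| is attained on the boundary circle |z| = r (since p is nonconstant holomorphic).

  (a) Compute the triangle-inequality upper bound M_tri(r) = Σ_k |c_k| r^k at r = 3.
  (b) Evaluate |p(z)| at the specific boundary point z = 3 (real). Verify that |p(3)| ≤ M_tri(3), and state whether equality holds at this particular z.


Coefficients: c_0 = -2, c_1 = 2, c_2 = 4. Radius r = 3.
Part (a). Triangle bound: M_tri(r) = Σ_k |c_k| r^k
  = |-2|·3^0 + |2|·3^1 + |4|·3^2
  = 2 + 6 + 36 = 44.
This bounds M(r) := max_{|z|=r} |p(z)| from above; equality holds iff all terms c_k z^k can be made to align in phase at a single z on |z|=r.
Part (b). At z = 3 (real, on the circle |z| = r):
  p(3) = (-2)·3^0 + (2)·3^1 + (4)·3^2 = 40.
  |p(3)| = 40.
Check: |p(3)| = 40 ≤ 44 = M_tri(3). ✓ Equality does not hold at z = 3 (the coefficients have mixed signs, so the terms do not all align in phase there).

M_tri(3) = 44; |p(3)| = 40; equality at z=3: no.


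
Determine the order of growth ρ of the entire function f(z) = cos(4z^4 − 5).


Write cos(w) = (e^{iw} ± e^{−iw})/(2 or 2i), so |cos(w)| ≤ e^{|w|}. With w = 4z^4 − 5, |w| ≤ 4r^4 + 5 on |z|=r, giving M(r) ≤ e^{4r^4 + 5} and ρ ≤ 4. For the lower bound, choose z on |z|=r with 4z^4 purely imaginary of modulus 4r^4; then |cos(4z^4 − 5)| grows like e^{4r^4}/2, so ρ ≥ 4. Hence ρ = 4.
Therefore ρ = 4.

Order ρ = 4.


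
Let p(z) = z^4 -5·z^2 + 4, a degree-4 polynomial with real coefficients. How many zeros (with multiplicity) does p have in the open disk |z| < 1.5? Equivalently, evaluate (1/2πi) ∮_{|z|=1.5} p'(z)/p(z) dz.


The zeros of p are: -2, -1, 1, 2.
Their magnitudes are: 2, 1, 1, 2.
Zeros with |z| < R = 1.5: -1, 1.
Count = 2.
By the argument principle, (1/2πi) ∮_{|z|=R} p'(z)/p(z) dz equals exactly this count.

Number of zeros inside |z| < 1.5: 2.


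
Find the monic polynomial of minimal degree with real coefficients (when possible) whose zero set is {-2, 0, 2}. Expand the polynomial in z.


The polynomial is p(z) = ∏_{α ∈ S} (z − α), where S = {-2, 0, 2}.
Expanding the product yields: p(z) = z^3 -4·z.
The resulting polynomial has degree 3 and real coefficients as required.

p(z) = z^3 -4·z.


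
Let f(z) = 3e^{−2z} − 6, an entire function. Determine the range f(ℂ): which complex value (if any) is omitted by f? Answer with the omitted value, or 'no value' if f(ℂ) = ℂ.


Little Picard bounds the complement of f(ℂ) to at most one point.
e^{−2z} is never zero on ℂ, so 3·e^{−2z} takes every value in ℂ ∖ {0}. Adding -6 shifts the range to ℂ ∖ {-6}. Thus f omits exactly the value -6.

Omitted value: -6.


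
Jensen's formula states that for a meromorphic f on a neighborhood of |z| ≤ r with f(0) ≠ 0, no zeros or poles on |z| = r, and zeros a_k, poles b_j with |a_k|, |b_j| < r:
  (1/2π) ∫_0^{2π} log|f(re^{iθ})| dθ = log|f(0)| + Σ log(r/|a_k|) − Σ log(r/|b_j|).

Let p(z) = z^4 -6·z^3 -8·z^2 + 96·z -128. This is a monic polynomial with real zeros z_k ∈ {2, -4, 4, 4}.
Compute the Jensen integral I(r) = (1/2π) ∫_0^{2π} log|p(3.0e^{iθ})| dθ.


Zeros: -4, 2, 4, 4; r = 3.0.
Inside |z| < r: 2. Outside (|z| ≥ r): -4, 4, 4.
p(0) = -128, so log|p(0)| = log(128) = 4.8520.
Apply Jensen: I(r) = log|p(0)| + Σ_k log(r/|z_k|), summed over zeros inside |z| < r.
  log(r/|z_k|) for z_k = 2: log(3.0/2) = 0.4055
  Outside zeros (-4, 4, 4) contribute nothing to the Jensen sum.
Sum over inside zeros: 0.4055.
I(r) = log|p(0)| + (inside sum) = 4.8520 + 0.4055 = 5.2575.
Note: since some zeros are outside |z| ≤ r, the simplified n·log(r) form does NOT apply — only the inside zeros contribute.

I(r) ≈ 5.2575.


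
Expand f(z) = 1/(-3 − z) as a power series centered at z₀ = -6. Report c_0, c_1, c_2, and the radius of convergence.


Let w = z − z₀, so z = z₀ + w.
Then -3 − z = -3 − (z₀ + w) = (-3 − z₀) − w = 3 − w.
f(z) = 1/(3 − w) = (1/(3)) · 1/(1 − w/(3)) = Σ_{n≥0} w^n / (3)^(n+1).
So c_n = 1/(3)^(n+1):
  c_0 = 1/(3)^1 = 1/3.
  c_1 = 1/(3)^2 = 1/9.
  c_2 = 1/(3)^3 = 1/27.
The series is valid for |w/d| < 1, i.e. |z − z₀| < |d|.
Radius of convergence: R = |-3 − z₀| = |3| = 3 (distance from z₀ to the singularity z = -3).

c_0 = 1/3, c_1 = 1/9, c_2 = 1/27; R = 3.


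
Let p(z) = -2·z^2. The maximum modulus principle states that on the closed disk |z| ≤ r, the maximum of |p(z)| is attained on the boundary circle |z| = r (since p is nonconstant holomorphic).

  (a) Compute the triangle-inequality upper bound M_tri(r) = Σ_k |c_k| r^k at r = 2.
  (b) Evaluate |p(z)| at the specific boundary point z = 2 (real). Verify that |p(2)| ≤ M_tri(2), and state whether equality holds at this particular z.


Coefficients: c_0 = 0, c_1 = 0, c_2 = -2. Radius r = 2.
Part (a). Triangle bound: M_tri(r) = Σ_k |c_k| r^k
  = |0|·2^0 + |0|·2^1 + |-2|·2^2
  = 0 + 0 + 8 = 8.
This bounds M(r) := max_{|z|=r} |p(z)| from above; equality holds iff all terms c_k z^k can be made to align in phase at a single z on |z|=r.
Part (b). At z = 2 (real, on the circle |z| = r):
  p(2) = (0)·2^0 + (0)·2^1 + (-2)·2^2 = -8.
  |p(2)| = 8.
Since all nonzero coefficients share the same sign, |p(2)| = 8 = M_tri(2); the triangle bound is attained at z = 2, so in fact M(r) = 8.

M_tri(2) = 8; |p(2)| = 8; equality at z=2: yes.


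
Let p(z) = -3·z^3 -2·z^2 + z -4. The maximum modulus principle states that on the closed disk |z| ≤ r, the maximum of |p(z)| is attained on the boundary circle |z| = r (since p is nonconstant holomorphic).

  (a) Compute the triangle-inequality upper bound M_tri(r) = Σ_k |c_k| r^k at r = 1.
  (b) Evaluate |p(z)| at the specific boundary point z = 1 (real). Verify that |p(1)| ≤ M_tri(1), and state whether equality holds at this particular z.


Coefficients: c_0 = -4, c_1 = 1, c_2 = -2, c_3 = -3. Radius r = 1.
Part (a). Triangle bound: M_tri(r) = Σ_k |c_k| r^k
  = |-4|·1^0 + |1|·1^1 + |-2|·1^2 + |-3|·1^3
  = 4 + 1 + 2 + 3 = 10.
This bounds M(r) := max_{|z|=r} |p(z)| from above; equality holds iff all terms c_k z^k can be made to align in phase at a single z on |z|=r.
Part (b). At z = 1 (real, on the circle |z| = r):
  p(1) = (-4)·1^0 + (1)·1^1 + (-2)·1^2 + (-3)·1^3 = -8.
  |p(1)| = 8.
Check: |p(1)| = 8 ≤ 10 = M_tri(1). ✓ Equality does not hold at z = 1 (the coefficients have mixed signs, so the terms do not all align in phase there).

M_tri(1) = 10; |p(1)| = 8; equality at z=1: no.


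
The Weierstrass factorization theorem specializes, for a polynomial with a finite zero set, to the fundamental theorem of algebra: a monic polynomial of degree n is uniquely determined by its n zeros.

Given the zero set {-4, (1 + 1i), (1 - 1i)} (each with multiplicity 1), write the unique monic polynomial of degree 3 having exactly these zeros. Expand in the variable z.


The polynomial is p(z) = ∏_{α ∈ S} (z − α), where S = {-4, (1 + 1i), (1 - 1i)}.
Expanding the product yields: p(z) = z^3 + 2·z^2 -6·z + 8.
Note conjugate pairs combine to real quadratics: (z − (1+1i))(z − (1−1i)) = z² − 2z + 2.
The resulting polynomial has degree 3 and real coefficients as required.

p(z) = z^3 + 2·z^2 -6·z + 8.


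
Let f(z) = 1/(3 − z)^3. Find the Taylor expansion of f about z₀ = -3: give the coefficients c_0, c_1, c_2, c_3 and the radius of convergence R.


Let w = z − z₀, so z = z₀ + w.
Then 3 − z = 3 − (z₀ + w) = (3 − z₀) − w = 6 − w.
f(z) = 1/(6 − w)^3 = (1/(6)^3) · (1 − w/(6))^{−3}.
By the binomial series (1−u)^{−3} = Σ_{n≥0} C(n+2, 2) u^n for |u|<1, with u = w/(6):
  c_n = C(n+2, 2) / (6)^(n+3).
  c_0 = 1/(6)^3 = 1/216.
  c_1 = 3/(6)^4 = 1/432.
  c_2 = 6/(6)^5 = 1/1296.
  c_3 = 10/(6)^6 = 5/23328.
The series is valid for |w/d| < 1, i.e. |z − z₀| < |d|.
Radius of convergence: R = |3 − z₀| = |6| = 6 (distance from z₀ to the singularity z = 3).

c_0 = 1/216, c_1 = 1/432, c_2 = 1/1296, c_3 = 5/23328; R = 6.


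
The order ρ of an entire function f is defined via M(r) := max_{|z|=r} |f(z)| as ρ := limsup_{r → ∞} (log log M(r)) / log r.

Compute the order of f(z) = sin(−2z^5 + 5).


Write sin(w) = (e^{iw} ± e^{−iw})/(2 or 2i), so |sin(w)| ≤ e^{|w|}. With w = −2z^5 + 5, |w| ≤ 2r^5 + 5 on |z|=r, giving M(r) ≤ e^{2r^5 + 5} and ρ ≤ 5. For the lower bound, choose z on |z|=r with -2z^5 purely imaginary of modulus 2r^5; then |sin(−2z^5 + 5)| grows like e^{2r^5}/2, so ρ ≥ 5. Hence ρ = 5.
Therefore ρ = 5.

Order ρ = 5.


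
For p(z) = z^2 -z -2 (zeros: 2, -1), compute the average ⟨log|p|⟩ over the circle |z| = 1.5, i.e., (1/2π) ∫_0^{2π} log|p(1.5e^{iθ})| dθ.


Zeros: -1, 2; r = 1.5.
Inside |z| < r: -1. Outside (|z| ≥ r): 2.
p(0) = -2, so log|p(0)| = log(2) = 0.6931.
Apply Jensen: I(r) = log|p(0)| + Σ_k log(r/|z_k|), summed over zeros inside |z| < r.
  log(r/|z_k|) for z_k = -1: log(1.5/1) = 0.4055
  Outside zeros (2) contribute nothing to the Jensen sum.
Sum over inside zeros: 0.4055.
I(r) = log|p(0)| + (inside sum) = 0.6931 + 0.4055 = 1.0986.
Note: since some zeros are outside |z| ≤ r, the simplified n·log(r) form does NOT apply — only the inside zeros contribute.

I(r) ≈ 1.0986.


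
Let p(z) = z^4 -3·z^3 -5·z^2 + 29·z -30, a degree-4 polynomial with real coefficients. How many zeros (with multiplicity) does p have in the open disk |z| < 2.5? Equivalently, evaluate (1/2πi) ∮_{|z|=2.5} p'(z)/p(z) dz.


The zeros of p are: 2, -3, (2 + 1i), (2 - 1i).
Their magnitudes are: 2, 3, 2.236, 2.236.
Zeros with |z| < R = 2.5: 2, (2 + 1i), (2 - 1i).
Count = 3.
By the argument principle, (1/2πi) ∮_{|z|=R} p'(z)/p(z) dz equals exactly this count.

Number of zeros inside |z| < 2.5: 3.


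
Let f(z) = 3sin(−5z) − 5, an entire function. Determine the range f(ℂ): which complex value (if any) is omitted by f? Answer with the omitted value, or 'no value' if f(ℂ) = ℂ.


Little Picard bounds the complement of f(ℂ) to at most one point.
sin is entire and surjective onto ℂ: for every w ∈ ℂ, sin(ζ) = w has a solution ζ ∈ ℂ (e.g., via the complex inverse arcsin). With ζ = −5z this gives z = ζ/(-5). Then 3·sin(−5z) takes every value in 3·ℂ = ℂ, and adding -5 is a bijection of ℂ. So f is surjective and omits no value. (Note: only on the real line is sin bounded by [−1, 1].)

Omitted value: no value.


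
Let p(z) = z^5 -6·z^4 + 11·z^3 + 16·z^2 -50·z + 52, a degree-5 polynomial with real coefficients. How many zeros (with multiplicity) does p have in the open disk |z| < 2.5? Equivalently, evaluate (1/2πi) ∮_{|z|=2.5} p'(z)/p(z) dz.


The zeros of p are: (1 + 1i), (1 - 1i), -2, (3 + 2i), (3 - 2i).
Their magnitudes are: 1.414, 1.414, 2, 3.606, 3.606.
Zeros with |z| < R = 2.5: (1 + 1i), (1 - 1i), -2.
Count = 3.
By the argument principle, (1/2πi) ∮_{|z|=R} p'(z)/p(z) dz equals exactly this count.

Number of zeros inside |z| < 2.5: 3.


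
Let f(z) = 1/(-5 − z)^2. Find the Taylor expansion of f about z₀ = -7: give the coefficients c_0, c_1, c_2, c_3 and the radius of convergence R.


Let w = z − z₀, so z = z₀ + w.
Then -5 − z = -5 − (z₀ + w) = (-5 − z₀) − w = 2 − w.
f(z) = 1/(2 − w)^2 = (1/(2)^2) · (1 − w/(2))^{−2}.
By the binomial series (1−u)^{−2} = Σ_{n≥0} C(n+1, 1) u^n for |u|<1, with u = w/(2):
  c_n = C(n+1, 1) / (2)^(n+2).
  c_0 = 1/(2)^2 = 1/4.
  c_1 = 2/(2)^3 = 1/4.
  c_2 = 3/(2)^4 = 3/16.
  c_3 = 4/(2)^5 = 1/8.
The series is valid for |w/d| < 1, i.e. |z − z₀| < |d|.
Radius of convergence: R = |-5 − z₀| = |2| = 2 (distance from z₀ to the singularity z = -5).

c_0 = 1/4, c_1 = 1/4, c_2 = 3/16, c_3 = 1/8; R = 2.


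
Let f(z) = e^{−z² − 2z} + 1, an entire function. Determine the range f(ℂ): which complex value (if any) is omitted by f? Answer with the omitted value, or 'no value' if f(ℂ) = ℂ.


Little Picard bounds the complement of f(ℂ) to at most one point.
The exponent g(z) = −z² − 2z is a nonconstant polynomial, hence surjective onto ℂ. So e^{g(z)} takes every value in {e^w : w ∈ ℂ} = ℂ ∖ {0}. Adding 1 shifts the range to ℂ ∖ {1}. f omits exactly 1.

Omitted value: 1.


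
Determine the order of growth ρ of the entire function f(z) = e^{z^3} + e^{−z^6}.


Each summand is entire of order 3 and 6 respectively (as in the single-exponential case). The order of a sum is at most the max of the orders, so ρ ≤ 6. For the lower bound: on |z|=r choose arg z so that -1z^6 is real positive; then |e^{-1z^6}| = e^{1r^6} while |e^{1z^3}| ≤ e^{1r^3} = o(e^{1r^6}). So |f| ≥ e^{1r^6}(1 − o(1)) and ρ ≥ 6. Hence ρ = max(3, 6) = 6.
Therefore ρ = 6.

Order ρ = 6.


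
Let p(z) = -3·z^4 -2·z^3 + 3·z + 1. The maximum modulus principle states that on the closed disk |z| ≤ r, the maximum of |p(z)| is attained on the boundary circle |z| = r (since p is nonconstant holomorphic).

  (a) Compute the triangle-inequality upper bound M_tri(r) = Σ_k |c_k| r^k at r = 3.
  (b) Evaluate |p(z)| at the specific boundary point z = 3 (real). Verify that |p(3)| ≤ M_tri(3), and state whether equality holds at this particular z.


Coefficients: c_0 = 1, c_1 = 3, c_2 = 0, c_3 = -2, c_4 = -3. Radius r = 3.
Part (a). Triangle bound: M_tri(r) = Σ_k |c_k| r^k
  = |1|·3^0 + |3|·3^1 + |0|·3^2 + |-2|·3^3 + |-3|·3^4
  = 1 + 9 + 0 + 54 + 243 = 307.
This bounds M(r) := max_{|z|=r} |p(z)| from above; equality holds iff all terms c_k z^k can be made to align in phase at a single z on |z|=r.
Part (b). At z = 3 (real, on the circle |z| = r):
  p(3) = (1)·3^0 + (3)·3^1 + (0)·3^2 + (-2)·3^3 + (-3)·3^4 = -287.
  |p(3)| = 287.
Check: |p(3)| = 287 ≤ 307 = M_tri(3). ✓ Equality does not hold at z = 3 (the coefficients have mixed signs, so the terms do not all align in phase there).

M_tri(3) = 307; |p(3)| = 287; equality at z=3: no.


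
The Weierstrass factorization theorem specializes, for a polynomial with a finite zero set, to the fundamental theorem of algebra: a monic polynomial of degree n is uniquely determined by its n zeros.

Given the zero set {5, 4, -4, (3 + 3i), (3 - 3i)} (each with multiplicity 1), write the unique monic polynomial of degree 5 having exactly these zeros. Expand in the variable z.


The polynomial is p(z) = ∏_{α ∈ S} (z − α), where S = {5, 4, -4, (3 + 3i), (3 - 3i)}.
Expanding the product yields: p(z) = z^5 -11·z^4 + 32·z^3 + 86·z^2 -768·z + 1440.
Note conjugate pairs combine to real quadratics: (z − (3+3i))(z − (3−3i)) = z² − 6z + 18.
The resulting polynomial has degree 5 and real coefficients as required.

p(z) = z^5 -11·z^4 + 32·z^3 + 86·z^2 -768·z + 1440.


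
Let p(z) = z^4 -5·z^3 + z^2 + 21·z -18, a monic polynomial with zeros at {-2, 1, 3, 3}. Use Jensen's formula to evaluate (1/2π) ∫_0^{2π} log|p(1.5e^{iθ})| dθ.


Zeros: -2, 1, 3, 3; r = 1.5.
Inside |z| < r: 1. Outside (|z| ≥ r): -2, 3, 3.
p(0) = -18, so log|p(0)| = log(18) = 2.8904.
Apply Jensen: I(r) = log|p(0)| + Σ_k log(r/|z_k|), summed over zeros inside |z| < r.
  log(r/|z_k|) for z_k = 1: log(1.5/1) = 0.4055
  Outside zeros (-2, 3, 3) contribute nothing to the Jensen sum.
Sum over inside zeros: 0.4055.
I(r) = log|p(0)| + (inside sum) = 2.8904 + 0.4055 = 3.2958.
Note: since some zeros are outside |z| ≤ r, the simplified n·log(r) form does NOT apply — only the inside zeros contribute.

I(r) ≈ 3.2958.


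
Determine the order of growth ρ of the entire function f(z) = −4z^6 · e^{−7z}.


M(r) = max_{|z|=r} |-4|·|z|^6·|e^{−7z}| = 4·r^6 · e^{7r^1} (the factors attain their maxima compatibly on |z|=r). Then log M(r) = log 4 + 6·log r + 7r^1, dominated by the last term, so log log M(r) ~ 1·log r. The polynomial factor -4z^6 contributes only a log r term and does not affect the order. ρ = 1.
Therefore ρ = 1.

Order ρ = 1.


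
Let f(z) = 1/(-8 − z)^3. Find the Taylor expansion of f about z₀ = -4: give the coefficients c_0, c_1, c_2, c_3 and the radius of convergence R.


Let w = z − z₀, so z = z₀ + w.
Then -8 − z = -8 − (z₀ + w) = (-8 − z₀) − w = -4 − w.
f(z) = 1/(-4 − w)^3 = (1/(-4)^3) · (1 − w/(-4))^{−3}.
By the binomial series (1−u)^{−3} = Σ_{n≥0} C(n+2, 2) u^n for |u|<1, with u = w/(-4):
  c_n = C(n+2, 2) / (-4)^(n+3).
  c_0 = 1/(-4)^3 = -1/64.
  c_1 = 3/(-4)^4 = 3/256.
  c_2 = 6/(-4)^5 = -3/512.
  c_3 = 10/(-4)^6 = 5/2048.
The series is valid for |w/d| < 1, i.e. |z − z₀| < |d|.
Radius of convergence: R = |-8 − z₀| = |-4| = 4 (distance from z₀ to the singularity z = -8).

c_0 = -1/64, c_1 = 3/256, c_2 = -3/512, c_3 = 5/2048; R = 4.


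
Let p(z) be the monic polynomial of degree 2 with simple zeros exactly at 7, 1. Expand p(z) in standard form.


The polynomial is p(z) = ∏_{α ∈ S} (z − α), where S = {7, 1}.
Expanding the product yields: p(z) = z^2 -8·z + 7.
The resulting polynomial has degree 2 and real coefficients as required.

p(z) = z^2 -8·z + 7.


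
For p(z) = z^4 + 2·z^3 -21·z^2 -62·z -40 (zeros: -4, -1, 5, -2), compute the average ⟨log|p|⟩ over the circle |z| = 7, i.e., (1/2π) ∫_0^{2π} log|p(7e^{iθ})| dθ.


Zeros: -4, -2, -1, 5; r = 7.
Inside |z| < r: -4, -2, -1, 5. Outside (|z| ≥ r): ∅.
p(0) = -40, so log|p(0)| = log(40) = 3.6889.
Apply Jensen: I(r) = log|p(0)| + Σ_k log(r/|z_k|), summed over zeros inside |z| < r.
  log(r/|z_k|) for z_k = -4: log(7/4) = 0.5596
  log(r/|z_k|) for z_k = -1: log(7/1) = 1.9459
  log(r/|z_k|) for z_k = 5: log(7/5) = 0.3365
  log(r/|z_k|) for z_k = -2: log(7/2) = 1.2528
Sum over inside zeros: 4.0948.
I(r) = log|p(0)| + (inside sum) = 3.6889 + 4.0948 = 7.7836.
Closed form (all zeros inside, monic): I(r) = n·log(r) = 4·log(7) = 7.7836. ✓

I(r) ≈ 7.7836.


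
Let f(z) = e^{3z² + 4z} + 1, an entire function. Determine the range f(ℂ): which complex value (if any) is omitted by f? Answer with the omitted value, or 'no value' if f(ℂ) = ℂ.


Little Picard bounds the complement of f(ℂ) to at most one point.
The exponent g(z) = 3z² + 4z is a nonconstant polynomial, hence surjective onto ℂ. So e^{g(z)} takes every value in {e^w : w ∈ ℂ} = ℂ ∖ {0}. Adding 1 shifts the range to ℂ ∖ {1}. f omits exactly 1.

Omitted value: 1.


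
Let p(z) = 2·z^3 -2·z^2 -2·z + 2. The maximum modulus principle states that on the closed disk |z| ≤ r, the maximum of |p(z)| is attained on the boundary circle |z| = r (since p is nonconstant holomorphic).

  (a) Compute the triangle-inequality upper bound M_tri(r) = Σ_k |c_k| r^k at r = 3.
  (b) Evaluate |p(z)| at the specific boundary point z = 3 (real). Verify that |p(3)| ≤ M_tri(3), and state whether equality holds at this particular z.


Coefficients: c_0 = 2, c_1 = -2, c_2 = -2, c_3 = 2. Radius r = 3.
Part (a). Triangle bound: M_tri(r) = Σ_k |c_k| r^k
  = |2|·3^0 + |-2|·3^1 + |-2|·3^2 + |2|·3^3
  = 2 + 6 + 18 + 54 = 80.
This bounds M(r) := max_{|z|=r} |p(z)| from above; equality holds iff all terms c_k z^k can be made to align in phase at a single z on |z|=r.
Part (b). At z = 3 (real, on the circle |z| = r):
  p(3) = (2)·3^0 + (-2)·3^1 + (-2)·3^2 + (2)·3^3 = 32.
  |p(3)| = 32.
Check: |p(3)| = 32 ≤ 80 = M_tri(3). ✓ Equality does not hold at z = 3 (the coefficients have mixed signs, so the terms do not all align in phase there).

M_tri(3) = 80; |p(3)| = 32; equality at z=3: no.


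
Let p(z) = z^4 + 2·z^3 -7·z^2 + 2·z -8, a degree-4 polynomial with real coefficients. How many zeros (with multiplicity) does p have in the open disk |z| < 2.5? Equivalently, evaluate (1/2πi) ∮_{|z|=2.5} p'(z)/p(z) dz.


The zeros of p are: -4, (0 + 1i), (0 - 1i), 2.
Their magnitudes are: 4, 1, 1, 2.
Zeros with |z| < R = 2.5: (0 + 1i), (0 - 1i), 2.
Count = 3.
By the argument principle, (1/2πi) ∮_{|z|=R} p'(z)/p(z) dz equals exactly this count.

Number of zeros inside |z| < 2.5: 3.


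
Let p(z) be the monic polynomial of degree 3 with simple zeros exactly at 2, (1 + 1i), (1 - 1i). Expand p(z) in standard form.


The polynomial is p(z) = ∏_{α ∈ S} (z − α), where S = {2, (1 + 1i), (1 - 1i)}.
Expanding the product yields: p(z) = z^3 -4·z^2 + 6·z -4.
Note conjugate pairs combine to real quadratics: (z − (1+1i))(z − (1−1i)) = z² − 2z + 2.
The resulting polynomial has degree 3 and real coefficients as required.

p(z) = z^3 -4·z^2 + 6·z -4.


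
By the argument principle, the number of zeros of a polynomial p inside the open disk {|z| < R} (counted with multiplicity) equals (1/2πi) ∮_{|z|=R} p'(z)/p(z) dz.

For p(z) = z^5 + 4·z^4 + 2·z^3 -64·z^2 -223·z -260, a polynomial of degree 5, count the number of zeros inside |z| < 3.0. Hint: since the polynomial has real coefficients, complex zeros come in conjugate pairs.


The zeros of p are: (-2 + 3i), (-2 - 3i), 4, (-2 + 1i), (-2 - 1i).
Their magnitudes are: 3.606, 3.606, 4, 2.236, 2.236.
Zeros with |z| < R = 3.0: (-2 + 1i), (-2 - 1i).
Count = 2.
By the argument principle, (1/2πi) ∮_{|z|=R} p'(z)/p(z) dz equals exactly this count.

Number of zeros inside |z| < 3.0: 2.


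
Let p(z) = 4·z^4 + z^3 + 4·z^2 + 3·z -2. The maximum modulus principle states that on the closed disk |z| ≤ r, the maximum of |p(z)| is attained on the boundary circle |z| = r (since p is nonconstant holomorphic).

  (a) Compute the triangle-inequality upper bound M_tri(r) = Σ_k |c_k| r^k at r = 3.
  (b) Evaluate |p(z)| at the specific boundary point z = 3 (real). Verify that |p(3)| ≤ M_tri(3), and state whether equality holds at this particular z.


Coefficients: c_0 = -2, c_1 = 3, c_2 = 4, c_3 = 1, c_4 = 4. Radius r = 3.
Part (a). Triangle bound: M_tri(r) = Σ_k |c_k| r^k
  = |-2|·3^0 + |3|·3^1 + |4|·3^2 + |1|·3^3 + |4|·3^4
  = 2 + 9 + 36 + 27 + 324 = 398.
This bounds M(r) := max_{|z|=r} |p(z)| from above; equality holds iff all terms c_k z^k can be made to align in phase at a single z on |z|=r.
Part (b). At z = 3 (real, on the circle |z| = r):
  p(3) = (-2)·3^0 + (3)·3^1 + (4)·3^2 + (1)·3^3 + (4)·3^4 = 394.
  |p(3)| = 394.
Check: |p(3)| = 394 ≤ 398 = M_tri(3). ✓ Equality does not hold at z = 3 (the coefficients have mixed signs, so the terms do not all align in phase there).

M_tri(3) = 398; |p(3)| = 394; equality at z=3: no.


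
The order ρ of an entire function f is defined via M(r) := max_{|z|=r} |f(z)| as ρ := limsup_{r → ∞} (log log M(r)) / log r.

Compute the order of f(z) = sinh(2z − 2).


sinh(w) is a linear combination of e^{iw} and e^{−iw} (or e^w, e^{−w} in the hyperbolic case), so |sinh(w)| ≤ e^{|w|}. With w = 2z − 2, |w| ≤ 2|z| + 2 = 2r + 2 on |z| = r, giving M(r) ≤ e^{2r + 2}, so ρ ≤ 1. On a suitable ray (z = it for sin/cos; z = t for sinh/cosh, t real → ∞), |sinh(2z − 2)| grows like e^{2|t|}/2, so ρ ≥ 1. Hence ρ = 1.
Therefore ρ = 1.

Order ρ = 1.


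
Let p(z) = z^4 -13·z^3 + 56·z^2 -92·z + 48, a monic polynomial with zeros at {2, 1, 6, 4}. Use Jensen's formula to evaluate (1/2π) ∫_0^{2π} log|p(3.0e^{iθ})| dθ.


Zeros: 1, 2, 4, 6; r = 3.0.
Inside |z| < r: 1, 2. Outside (|z| ≥ r): 4, 6.
p(0) = 48, so log|p(0)| = log(48) = 3.8712.
Apply Jensen: I(r) = log|p(0)| + Σ_k log(r/|z_k|), summed over zeros inside |z| < r.
  log(r/|z_k|) for z_k = 2: log(3.0/2) = 0.4055
  log(r/|z_k|) for z_k = 1: log(3.0/1) = 1.0986
  Outside zeros (4, 6) contribute nothing to the Jensen sum.
Sum over inside zeros: 1.5041.
I(r) = log|p(0)| + (inside sum) = 3.8712 + 1.5041 = 5.3753.
Note: since some zeros are outside |z| ≤ r, the simplified n·log(r) form does NOT apply — only the inside zeros contribute.

I(r) ≈ 5.3753.


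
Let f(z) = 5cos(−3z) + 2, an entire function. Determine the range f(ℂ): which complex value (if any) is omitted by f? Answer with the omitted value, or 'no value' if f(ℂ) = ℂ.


Little Picard bounds the complement of f(ℂ) to at most one point.
cos is entire and surjective onto ℂ: for every w ∈ ℂ, cos(ζ) = w has a solution ζ ∈ ℂ (e.g., via the complex inverse arccos). With ζ = −3z this gives z = ζ/(-3). Then 5·cos(−3z) takes every value in 5·ℂ = ℂ, and adding 2 is a bijection of ℂ. So f is surjective and omits no value. (Note: only on the real line is cos bounded by [−1, 1].)

Omitted value: no value.


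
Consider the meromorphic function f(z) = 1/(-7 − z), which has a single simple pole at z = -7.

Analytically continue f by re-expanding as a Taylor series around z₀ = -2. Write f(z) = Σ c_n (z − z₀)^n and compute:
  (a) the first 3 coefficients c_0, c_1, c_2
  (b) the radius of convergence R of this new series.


Let w = z − z₀, so z = z₀ + w.
Then -7 − z = -7 − (z₀ + w) = (-7 − z₀) − w = -5 − w.
f(z) = 1/(-5 − w) = (1/(-5)) · 1/(1 − w/(-5)) = Σ_{n≥0} w^n / (-5)^(n+1).
So c_n = 1/(-5)^(n+1):
  c_0 = 1/(-5)^1 = -1/5.
  c_1 = 1/(-5)^2 = 1/25.
  c_2 = 1/(-5)^3 = -1/125.
The series is valid for |w/d| < 1, i.e. |z − z₀| < |d|.
Radius of convergence: R = |-7 − z₀| = |-5| = 5 (distance from z₀ to the singularity z = -7).

c_0 = -1/5, c_1 = 1/25, c_2 = -1/125; R = 5.


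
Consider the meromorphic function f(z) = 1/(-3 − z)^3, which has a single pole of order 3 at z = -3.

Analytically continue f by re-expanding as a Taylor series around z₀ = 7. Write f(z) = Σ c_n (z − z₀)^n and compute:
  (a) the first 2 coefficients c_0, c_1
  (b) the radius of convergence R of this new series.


Let w = z − z₀, so z = z₀ + w.
Then -3 − z = -3 − (z₀ + w) = (-3 − z₀) − w = -10 − w.
f(z) = 1/(-10 − w)^3 = (1/(-10)^3) · (1 − w/(-10))^{−3}.
By the binomial series (1−u)^{−3} = Σ_{n≥0} C(n+2, 2) u^n for |u|<1, with u = w/(-10):
  c_n = C(n+2, 2) / (-10)^(n+3).
  c_0 = 1/(-10)^3 = -1/1000.
  c_1 = 3/(-10)^4 = 3/10000.
The series is valid for |w/d| < 1, i.e. |z − z₀| < |d|.
Radius of convergence: R = |-3 − z₀| = |-10| = 10 (distance from z₀ to the singularity z = -3).

c_0 = -1/1000, c_1 = 3/10000; R = 10.


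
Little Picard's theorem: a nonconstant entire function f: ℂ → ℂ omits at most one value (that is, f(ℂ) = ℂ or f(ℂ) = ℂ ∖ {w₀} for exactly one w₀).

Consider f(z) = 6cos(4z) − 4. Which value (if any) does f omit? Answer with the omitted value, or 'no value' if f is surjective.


Little Picard bounds the complement of f(ℂ) to at most one point.
cos is entire and surjective onto ℂ: for every w ∈ ℂ, cos(ζ) = w has a solution ζ ∈ ℂ (e.g., via the complex inverse arccos). With ζ = 4z this gives z = ζ/(4). Then 6·cos(4z) takes every value in 6·ℂ = ℂ, and adding -4 is a bijection of ℂ. So f is surjective and omits no value. (Note: only on the real line is cos bounded by [−1, 1].)

Omitted value: no value.
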